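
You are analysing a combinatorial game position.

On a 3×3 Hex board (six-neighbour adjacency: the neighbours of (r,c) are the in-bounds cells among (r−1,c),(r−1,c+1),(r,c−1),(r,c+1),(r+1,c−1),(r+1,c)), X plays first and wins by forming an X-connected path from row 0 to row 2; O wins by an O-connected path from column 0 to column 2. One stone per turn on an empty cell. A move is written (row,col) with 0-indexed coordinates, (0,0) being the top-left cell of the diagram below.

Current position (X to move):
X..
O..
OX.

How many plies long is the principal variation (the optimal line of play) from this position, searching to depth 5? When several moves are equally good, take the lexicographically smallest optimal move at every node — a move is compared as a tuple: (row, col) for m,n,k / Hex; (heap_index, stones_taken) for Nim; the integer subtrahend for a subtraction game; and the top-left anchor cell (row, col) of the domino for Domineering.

PV length from [X../O../OX.]: 3 plies

[X../O../OX.] X move#1: (0,1):-1/XX./O../OX., (0,2):+1/X.X/O../OX.*, (1,1):+1/X../OX./OX., (1,2):-1/X../O.X/OX., (2,2):-1/X../O../OXX
[X.X/O../OX.] O move#2: (0,1):-1/XOX/O../OX.*, (1,1):-1/X.X/OO./OX., (1,2):-1/X.X/O.O/OX., (2,2):-1/X.X/O../OXO
[XOX/O../OX.] X move#3: (1,1):+1/XOX/OX./OX.*, (1,2):+1/XOX/O.X/OX., (2,2):+1/XOX/O../OXX
[XOX/OX./OX.] end (terminal -1, O#4); searched X../O../OX. to 5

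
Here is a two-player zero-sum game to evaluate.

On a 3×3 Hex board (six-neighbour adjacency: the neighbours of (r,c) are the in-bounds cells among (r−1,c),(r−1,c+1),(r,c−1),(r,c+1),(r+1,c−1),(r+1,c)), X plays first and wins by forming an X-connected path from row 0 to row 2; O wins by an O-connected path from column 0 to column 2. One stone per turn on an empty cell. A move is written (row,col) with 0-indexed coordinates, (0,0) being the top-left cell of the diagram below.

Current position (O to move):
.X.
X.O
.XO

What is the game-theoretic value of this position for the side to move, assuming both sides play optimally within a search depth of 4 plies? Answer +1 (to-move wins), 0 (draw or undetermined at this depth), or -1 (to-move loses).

p1 O@[.X./X.O/.XO]: (0,0)[OX./X.O/.XO]-1* (0,2)[.XO/X.O/.XO]-1 (1,1)[.X./XOO/.XO]-1 (2,0)[.X./X.O/OXO]-1
p2 X@[OX./X.O/.XO]: (0,2)[OXX/X.O/.XO]+1* (1,1)[OX./XXO/.XO]+1 (2,0)[OX./X.O/XXO]+1
p3 O@[OXX/X.O/.XO]: (1,1)[OXX/XOO/.XO]-1* (2,0)[OXX/X.O/OXO]-1
p4 X@[OXX/XOO/.XO]: (2,0)[OXX/XOO/XXO]+1*
p5 O@[OXX/XOO/XXO] terminal -1; root [.X./X.O/.XO] d4

value(.X./X.O/.XO, O) = -1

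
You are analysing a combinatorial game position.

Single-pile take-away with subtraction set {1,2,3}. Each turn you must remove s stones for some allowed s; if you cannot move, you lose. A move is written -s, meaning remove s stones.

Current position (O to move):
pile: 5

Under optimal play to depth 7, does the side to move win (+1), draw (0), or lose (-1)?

p1 O@[5]: -1[4]+1* -2[3]-1 -3[2]-1
p2 X@[4]: -1[3]-1* -2[2]-1 -3[1]-1
p3 O@[3]: -1[2]-1 -2[1]-1 -3[0]+1*
p4 X@[0] terminal -1; root [5] d7

value(5, O) = +1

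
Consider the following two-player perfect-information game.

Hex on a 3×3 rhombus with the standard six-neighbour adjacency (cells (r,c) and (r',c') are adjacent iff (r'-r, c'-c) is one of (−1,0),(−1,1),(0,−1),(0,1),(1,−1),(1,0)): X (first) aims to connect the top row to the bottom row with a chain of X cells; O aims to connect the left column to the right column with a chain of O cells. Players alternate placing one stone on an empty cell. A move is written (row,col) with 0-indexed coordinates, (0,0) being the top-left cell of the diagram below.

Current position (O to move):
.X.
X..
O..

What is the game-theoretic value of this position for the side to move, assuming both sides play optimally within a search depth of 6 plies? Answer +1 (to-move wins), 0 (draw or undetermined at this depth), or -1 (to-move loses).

value(.X./X../O.., O) = +1

ply 1, O at .X./X../O.. | (0,0)=-1→OX./X../O..; (0,2)=+1→.XO/X../O..*; (1,1)=+1→.X./XO./O..; (1,2)=+1→.X./X.O/O..; (2,1)=+1→.X./X../OO.; (2,2)=+1→.X./X../O.O
ply 2, X at .XO/X../O.. | (0,0)=-1→XXO/X../O..*; (1,1)=-1→.XO/XX./O..; (1,2)=-1→.XO/X.X/O..; (2,1)=-1→.XO/X../OX.; (2,2)=-1→.XO/X../O.X
ply 3, O at XXO/X../O.. | (1,1)=+1→XXO/XO./O..*; (1,2)=+1→XXO/X.O/O..; (2,1)=+1→XXO/X../OO.; (2,2)=+1→XXO/X../O.O
ply 4: XXO/XO./O.. is terminal -1 (X); from .X./X../O.. depth 6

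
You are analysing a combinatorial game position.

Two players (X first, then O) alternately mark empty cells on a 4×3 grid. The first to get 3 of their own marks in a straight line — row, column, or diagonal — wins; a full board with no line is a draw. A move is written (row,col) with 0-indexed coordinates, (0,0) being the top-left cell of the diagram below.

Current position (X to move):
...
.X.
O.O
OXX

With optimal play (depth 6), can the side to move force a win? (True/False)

X winning at [.../.X./O.O/OXX]: True

ply 1, X at .../.X./O.O/OXX | (0,0)=-1→X../.X./O.O/OXX; (0,1)=-1→.X./.X./O.O/OXX; (0,2)=-1→..X/.X./O.O/OXX; (1,0)=-1→.../XX./O.O/OXX; (1,2)=-1→.../.XX/O.O/OXX; (2,1)=+1→.../.X./OXO/OXX*
ply 2: .../.X./OXO/OXX is terminal -1 (O); from .../.X./O.O/OXX depth 6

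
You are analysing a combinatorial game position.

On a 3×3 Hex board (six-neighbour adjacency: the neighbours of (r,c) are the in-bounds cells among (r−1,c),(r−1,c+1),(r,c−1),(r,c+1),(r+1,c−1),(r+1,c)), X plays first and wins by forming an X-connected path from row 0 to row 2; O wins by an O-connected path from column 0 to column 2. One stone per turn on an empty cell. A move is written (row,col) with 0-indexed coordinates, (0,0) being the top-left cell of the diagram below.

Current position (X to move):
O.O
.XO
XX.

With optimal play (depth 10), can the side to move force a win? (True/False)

X winning at [O.O/.XO/XX.]: True

p1 X@[O.O/.XO/XX.]: (0,1)[OXO/.XO/XX.]+1* (1,0)[O.O/XXO/XX.]-1 (2,2)[O.O/.XO/XXX]-1
p2 O@[OXO/.XO/XX.] terminal -1; root [O.O/.XO/XX.] d10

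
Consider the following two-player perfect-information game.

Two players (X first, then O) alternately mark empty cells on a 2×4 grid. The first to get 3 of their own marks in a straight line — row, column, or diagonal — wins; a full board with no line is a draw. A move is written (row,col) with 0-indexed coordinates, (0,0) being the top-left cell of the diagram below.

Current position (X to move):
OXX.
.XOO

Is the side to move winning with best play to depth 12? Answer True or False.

ply 1, X at OXX./.XOO | (0,3)=+1→OXXX/.XOO*; (1,0)=+0→OXX./XXOO
ply 2: OXXX/.XOO is terminal -1 (O); from OXX./.XOO depth 12

X winning at [OXX./.XOO]: True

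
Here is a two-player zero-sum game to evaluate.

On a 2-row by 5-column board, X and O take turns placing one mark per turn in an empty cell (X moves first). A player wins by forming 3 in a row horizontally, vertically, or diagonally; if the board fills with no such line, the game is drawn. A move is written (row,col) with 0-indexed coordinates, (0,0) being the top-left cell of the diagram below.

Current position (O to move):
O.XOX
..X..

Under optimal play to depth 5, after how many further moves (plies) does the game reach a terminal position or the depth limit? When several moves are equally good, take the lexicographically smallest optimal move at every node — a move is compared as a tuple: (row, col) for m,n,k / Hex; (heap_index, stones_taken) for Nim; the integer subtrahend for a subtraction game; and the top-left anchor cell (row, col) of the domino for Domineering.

ply 1, O at O.XOX/..X.. | (0,1)=-1→OOXOX/..X..; (1,0)=-1→O.XOX/O.X..; (1,1)=+0→O.XOX/.OX..*; (1,3)=+0→O.XOX/..XO.; (1,4)=-1→O.XOX/..X.O
ply 2, X at O.XOX/.OX.. | (0,1)=+0→OXXOX/.OX..*; (1,0)=+0→O.XOX/XOX..; (1,3)=+0→O.XOX/.OXX.; (1,4)=+0→O.XOX/.OX.X
ply 3, O at OXXOX/.OX.. | (1,0)=+0→OXXOX/OOX..*; (1,3)=+0→OXXOX/.OXO.; (1,4)=+0→OXXOX/.OX.O
ply 4, X at OXXOX/OOX.. | (1,3)=+0→OXXOX/OOXX.*; (1,4)=+0→OXXOX/OOX.X
ply 5, O at OXXOX/OOXX. | (1,4)=+0→OXXOX/OOXXO*
ply 6: OXXOX/OOXXO is terminal +0 (X); from O.XOX/..X.. depth 5

PV length from [O.XOX/..X..]: 5 plies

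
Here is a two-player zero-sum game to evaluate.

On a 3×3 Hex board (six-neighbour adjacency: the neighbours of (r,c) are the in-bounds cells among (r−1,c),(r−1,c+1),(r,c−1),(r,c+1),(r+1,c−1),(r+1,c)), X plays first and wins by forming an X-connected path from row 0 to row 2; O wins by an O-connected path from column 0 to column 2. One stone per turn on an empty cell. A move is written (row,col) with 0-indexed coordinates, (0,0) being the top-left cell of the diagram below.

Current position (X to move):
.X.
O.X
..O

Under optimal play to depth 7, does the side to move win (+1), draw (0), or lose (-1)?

value(.X./O.X/..O, X) = +1

ply 1, X at .X./O.X/..O | (0,0)=-1→XX./O.X/..O; (0,2)=-1→.XX/O.X/..O; (1,1)=+1→.X./OXX/..O*; (2,0)=-1→.X./O.X/X.O; (2,1)=+1→.X./O.X/.XO
ply 2, O at .X./OXX/..O | (0,0)=-1→OX./OXX/..O*; (0,2)=-1→.XO/OXX/..O; (2,0)=-1→.X./OXX/O.O; (2,1)=-1→.X./OXX/.OO
ply 3, X at OX./OXX/..O | (0,2)=+1→OXX/OXX/..O*; (2,0)=+1→OX./OXX/X.O; (2,1)=+1→OX./OXX/.XO
ply 4, O at OXX/OXX/..O | (2,0)=-1→OXX/OXX/O.O*; (2,1)=-1→OXX/OXX/.OO
ply 5, X at OXX/OXX/O.O | (2,1)=+1→OXX/OXX/OXO*
ply 6: OXX/OXX/OXO is terminal -1 (O); from .X./O.X/..O depth 7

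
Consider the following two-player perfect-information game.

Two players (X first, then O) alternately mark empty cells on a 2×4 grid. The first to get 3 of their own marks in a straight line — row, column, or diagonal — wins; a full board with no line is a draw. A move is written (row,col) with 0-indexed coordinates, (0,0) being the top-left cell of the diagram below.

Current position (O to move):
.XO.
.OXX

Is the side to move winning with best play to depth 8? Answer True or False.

O winning at [.XO./.OXX]: False

ply 1, O at .XO./.OXX | (0,0)=+0→OXO./.OXX*; (0,3)=+0→.XOO/.OXX; (1,0)=+0→.XO./OOXX
ply 2, X at OXO./.OXX | (0,3)=+0→OXOX/.OXX*; (1,0)=+0→OXO./XOXX
ply 3, O at OXOX/.OXX | (1,0)=+0→OXOX/OOXX*
ply 4: OXOX/OOXX is terminal +0 (X); from .XO./.OXX depth 8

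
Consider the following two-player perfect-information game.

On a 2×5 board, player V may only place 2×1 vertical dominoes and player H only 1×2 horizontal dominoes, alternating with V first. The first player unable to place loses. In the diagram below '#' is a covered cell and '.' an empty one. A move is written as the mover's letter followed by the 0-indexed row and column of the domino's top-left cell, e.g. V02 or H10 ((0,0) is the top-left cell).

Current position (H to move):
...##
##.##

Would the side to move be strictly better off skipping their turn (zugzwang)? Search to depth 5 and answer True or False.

zugzwang(...##/##.##, H) = False

ply 1, H at ...##/##.## | H00=-1→##.##/##.##; H01=+1→.####/##.##*
ply 2: .####/##.## is terminal -1 (V); from ...##/##.## depth 5
pass branch (V moves first from the same position):
  | ply 1, V at ...##/##.## | V02=-1→..###/#####*
  | ply 2, H at ..###/##### | H00=+1→#####/#####*
  | ply 3: #####/##### is terminal -1 (V); from ...##/##.## depth 5
H moving scores +1; H passing scores +1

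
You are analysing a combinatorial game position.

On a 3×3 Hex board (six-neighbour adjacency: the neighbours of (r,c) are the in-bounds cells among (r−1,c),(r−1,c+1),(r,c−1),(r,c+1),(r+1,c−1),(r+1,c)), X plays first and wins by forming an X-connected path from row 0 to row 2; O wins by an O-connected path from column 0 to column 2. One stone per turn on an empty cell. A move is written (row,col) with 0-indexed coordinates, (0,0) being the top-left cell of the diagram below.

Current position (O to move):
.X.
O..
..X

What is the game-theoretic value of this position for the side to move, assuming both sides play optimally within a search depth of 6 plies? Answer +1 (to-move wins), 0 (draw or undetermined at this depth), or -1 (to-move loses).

ply 1, O at .X./O../..X | (0,0)=-1→OX./O../..X; (0,2)=-1→.XO/O../..X; (1,1)=+1→.X./OO./..X*; (1,2)=-1→.X./O.O/..X; (2,0)=-1→.X./O../O.X; (2,1)=-1→.X./O../.OX
ply 2, X at .X./OO./..X | (0,0)=-1→XX./OO./..X*; (0,2)=-1→.XX/OO./..X; (1,2)=-1→.X./OOX/..X; (2,0)=-1→.X./OO./X.X; (2,1)=-1→.X./OO./.XX
ply 3, O at XX./OO./..X | (0,2)=+1→XXO/OO./..X*; (1,2)=+1→XX./OOO/..X; (2,0)=+1→XX./OO./O.X; (2,1)=+1→XX./OO./.OX
ply 4: XXO/OO./..X is terminal -1 (X); from .X./O../..X depth 6

value(.X./O../..X, O) = +1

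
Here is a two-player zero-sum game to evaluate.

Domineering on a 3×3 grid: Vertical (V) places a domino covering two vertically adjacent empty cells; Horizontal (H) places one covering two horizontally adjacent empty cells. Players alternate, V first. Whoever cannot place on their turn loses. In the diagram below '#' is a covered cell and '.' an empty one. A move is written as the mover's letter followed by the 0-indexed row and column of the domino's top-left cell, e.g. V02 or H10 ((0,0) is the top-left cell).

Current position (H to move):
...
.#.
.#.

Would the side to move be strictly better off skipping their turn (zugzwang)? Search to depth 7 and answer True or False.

ply 1, H at .../.#./.#. | H00=-1→##./.#./.#.*; H01=-1→.##/.#./.#.
ply 2, V at ##./.#./.#. | V02=+1→###/.##/.#.*; V10=+1→##./##./##.; V12=+1→##./.##/.##
ply 3: ###/.##/.#. is terminal -1 (H); from .../.#./.#. depth 7
if H skipped the turn, V would face:
~ ply 1, V at .../.#./.#. | V00=+1→#../##./.#.*; V02=+1→..#/.##/.#.; V10=+1→.../##./##.; V12=+1→.../.##/.##
~ ply 2, H at #../##./.#. | H01=-1→###/##./.#.*
~ ply 3, V at ###/##./.#. | V12=+1→###/###/.##*
~ ply 4: ###/###/.## is terminal -1 (H); from .../.#./.#. depth 7
compare (H): move=-1 vs pass=-1

zugzwang(.../.#./.#., H) = False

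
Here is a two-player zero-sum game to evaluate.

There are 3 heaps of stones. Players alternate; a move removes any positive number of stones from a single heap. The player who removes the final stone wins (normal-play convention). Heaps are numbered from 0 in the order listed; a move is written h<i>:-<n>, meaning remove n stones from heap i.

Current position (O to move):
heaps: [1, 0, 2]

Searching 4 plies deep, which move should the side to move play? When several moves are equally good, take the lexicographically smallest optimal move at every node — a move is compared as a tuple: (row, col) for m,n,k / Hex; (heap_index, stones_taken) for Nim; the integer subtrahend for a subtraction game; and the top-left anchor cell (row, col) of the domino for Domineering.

O's best at [(1,0,2)]: h2:-1

[(1,0,2)] O move#1: h0:-1:-1/(0,0,2), h2:-1:+1/(1,0,1)*, h2:-2:-1/(1,0,0)
[(1,0,1)] X move#2: h0:-1:-1/(0,0,1)*, h2:-1:-1/(1,0,0)
[(0,0,1)] O move#3: h2:-1:+1/(0,0,0)*
[(0,0,0)] end (terminal -1, X#4); searched (1,0,2) to 4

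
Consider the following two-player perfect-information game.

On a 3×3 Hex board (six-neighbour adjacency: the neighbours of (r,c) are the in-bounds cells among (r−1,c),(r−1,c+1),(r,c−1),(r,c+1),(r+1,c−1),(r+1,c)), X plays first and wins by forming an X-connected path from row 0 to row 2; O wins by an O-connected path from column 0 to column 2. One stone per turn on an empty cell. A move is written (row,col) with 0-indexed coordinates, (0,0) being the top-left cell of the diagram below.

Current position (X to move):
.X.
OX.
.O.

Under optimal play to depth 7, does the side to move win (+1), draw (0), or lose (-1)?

value(.X./OX./.O., X) = +1

[.X./OX./.O.] X move#1: (0,0):-1/XX./OX./.O., (0,2):-1/.XX/OX./.O., (1,2):+1/.X./OXX/.O.*, (2,0):+1/.X./OX./XO., (2,2):+1/.X./OX./.OX
[.X./OXX/.O.] O move#2: (0,0):-1/OX./OXX/.O.*, (0,2):-1/.XO/OXX/.O., (2,0):-1/.X./OXX/OO., (2,2):-1/.X./OXX/.OO
[OX./OXX/.O.] X move#3: (0,2):+1/OXX/OXX/.O.*, (2,0):+1/OX./OXX/XO., (2,2):+1/OX./OXX/.OX
[OXX/OXX/.O.] O move#4: (2,0):-1/OXX/OXX/OO.*, (2,2):-1/OXX/OXX/.OO
[OXX/OXX/OO.] X move#5: (2,2):+1/OXX/OXX/OOX*
[OXX/OXX/OOX] end (terminal -1, O#6); searched .X./OX./.O. to 7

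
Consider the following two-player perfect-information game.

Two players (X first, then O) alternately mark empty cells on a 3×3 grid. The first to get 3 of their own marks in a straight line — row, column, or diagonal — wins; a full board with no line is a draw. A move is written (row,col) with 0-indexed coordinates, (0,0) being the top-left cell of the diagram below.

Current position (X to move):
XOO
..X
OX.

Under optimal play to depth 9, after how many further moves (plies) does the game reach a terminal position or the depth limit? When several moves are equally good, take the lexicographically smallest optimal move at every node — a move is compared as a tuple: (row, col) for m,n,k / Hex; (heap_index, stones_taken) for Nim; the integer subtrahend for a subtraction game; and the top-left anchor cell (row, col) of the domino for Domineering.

PV length from [XOO/..X/OX.]: 3 plies

ply 1, X at XOO/..X/OX. | (1,0)=-1→XOO/X.X/OX.; (1,1)=+1→XOO/.XX/OX.*; (2,2)=-1→XOO/..X/OXX
ply 2, O at XOO/.XX/OX. | (1,0)=-1→XOO/OXX/OX.*; (2,2)=-1→XOO/.XX/OXO
ply 3, X at XOO/OXX/OX. | (2,2)=+1→XOO/OXX/OXX*
ply 4: XOO/OXX/OXX is terminal -1 (O); from XOO/..X/OX. depth 9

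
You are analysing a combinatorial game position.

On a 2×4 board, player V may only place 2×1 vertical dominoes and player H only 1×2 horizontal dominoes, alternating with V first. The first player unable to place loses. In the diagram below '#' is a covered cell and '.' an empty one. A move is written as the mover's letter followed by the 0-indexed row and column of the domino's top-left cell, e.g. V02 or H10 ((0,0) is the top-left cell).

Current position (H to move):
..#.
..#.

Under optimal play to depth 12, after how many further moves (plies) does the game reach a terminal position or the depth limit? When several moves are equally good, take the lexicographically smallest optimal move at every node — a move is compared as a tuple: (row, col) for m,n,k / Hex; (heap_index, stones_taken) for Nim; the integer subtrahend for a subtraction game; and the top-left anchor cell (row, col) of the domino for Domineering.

PV length from [..#./..#.]: 3 plies

ply 1, H at ..#./..#. | H00=+1→###./..#.*; H10=+1→..#./###.
ply 2, V at ###./..#. | V03=-1→####/..##*
ply 3, H at ####/..## | H10=+1→####/####*
ply 4: ####/#### is terminal -1 (V); from ..#./..#. depth 12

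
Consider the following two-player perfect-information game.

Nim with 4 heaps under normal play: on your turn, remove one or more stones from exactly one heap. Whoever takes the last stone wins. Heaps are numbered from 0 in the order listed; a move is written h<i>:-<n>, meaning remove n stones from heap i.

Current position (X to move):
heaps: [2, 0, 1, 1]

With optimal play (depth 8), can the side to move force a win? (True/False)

X winning at [(2,0,1,1)]: True

ply 1, X at (2,0,1,1) | h0:-1=-1→(1,0,1,1); h0:-2=+1→(0,0,1,1)*; h2:-1=-1→(2,0,0,1); h3:-1=-1→(2,0,1,0)
ply 2, O at (0,0,1,1) | h2:-1=-1→(0,0,0,1)*; h3:-1=-1→(0,0,1,0)
ply 3, X at (0,0,0,1) | h3:-1=+1→(0,0,0,0)*
ply 4: (0,0,0,0) is terminal -1 (O); from (2,0,1,1) depth 8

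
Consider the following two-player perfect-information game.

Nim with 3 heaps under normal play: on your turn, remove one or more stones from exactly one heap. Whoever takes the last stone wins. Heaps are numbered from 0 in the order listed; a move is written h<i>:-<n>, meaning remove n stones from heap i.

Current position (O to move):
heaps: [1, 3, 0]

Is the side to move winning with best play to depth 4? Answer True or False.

[(1,3,0)] O move#1: h0:-1:-1/(0,3,0), h1:-1:-1/(1,2,0), h1:-2:+1/(1,1,0)*, h1:-3:-1/(1,0,0)
[(1,1,0)] X move#2: h0:-1:-1/(0,1,0)*, h1:-1:-1/(1,0,0)
[(0,1,0)] O move#3: h1:-1:+1/(0,0,0)*
[(0,0,0)] end (terminal -1, X#4); searched (1,3,0) to 4

O winning at [(1,3,0)]: True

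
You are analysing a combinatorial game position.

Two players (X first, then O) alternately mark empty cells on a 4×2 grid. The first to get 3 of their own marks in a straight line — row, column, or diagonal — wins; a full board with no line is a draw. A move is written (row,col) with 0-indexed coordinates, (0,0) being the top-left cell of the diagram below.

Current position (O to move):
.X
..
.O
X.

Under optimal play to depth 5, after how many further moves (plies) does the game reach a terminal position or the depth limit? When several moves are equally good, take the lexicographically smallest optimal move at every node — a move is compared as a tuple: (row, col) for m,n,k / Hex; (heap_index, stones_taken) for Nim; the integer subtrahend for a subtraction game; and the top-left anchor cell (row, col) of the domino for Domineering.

PV length from [.X/../.O/X.]: 5 plies

p1 O@[.X/../.O/X.]: (0,0)[OX/../.O/X.]+0* (1,0)[.X/O./.O/X.]+0 (1,1)[.X/.O/.O/X.]+0 (2,0)[.X/../OO/X.]+0 (3,1)[.X/../.O/XO]+0
p2 X@[OX/../.O/X.]: (1,0)[OX/X./.O/X.]+0* (1,1)[OX/.X/.O/X.]+0 (2,0)[OX/../XO/X.]+0 (3,1)[OX/../.O/XX]+0
p3 O@[OX/X./.O/X.]: (1,1)[OX/XO/.O/X.]-1 (2,0)[OX/X./OO/X.]+0* (3,1)[OX/X./.O/XO]-1
p4 X@[OX/X./OO/X.]: (1,1)[OX/XX/OO/X.]+0* (3,1)[OX/X./OO/XX]+0
p5 O@[OX/XX/OO/X.]: (3,1)[OX/XX/OO/XO]+0*
p6 X@[OX/XX/OO/XO] terminal +0; root [.X/../.O/X.] d5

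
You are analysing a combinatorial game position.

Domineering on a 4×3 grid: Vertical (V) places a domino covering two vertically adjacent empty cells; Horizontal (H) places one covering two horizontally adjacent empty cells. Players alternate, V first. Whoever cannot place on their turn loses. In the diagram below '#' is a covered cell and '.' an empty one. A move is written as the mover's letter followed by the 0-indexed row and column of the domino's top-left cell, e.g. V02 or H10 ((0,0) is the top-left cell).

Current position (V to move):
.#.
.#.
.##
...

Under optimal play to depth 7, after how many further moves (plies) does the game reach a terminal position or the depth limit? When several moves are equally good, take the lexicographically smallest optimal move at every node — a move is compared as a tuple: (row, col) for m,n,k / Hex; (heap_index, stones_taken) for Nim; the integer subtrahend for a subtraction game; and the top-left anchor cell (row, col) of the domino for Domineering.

PV length from [.#./.#./.##/...]: 3 plies

p1 V@[.#./.#./.##/...]: V00[##./##./.##/...]+1* V02[.##/.##/.##/...]+1 V10[.#./##./###/...]+1 V20[.#./.#./###/#..]+1
p2 H@[##./##./.##/...]: H30[##./##./.##/##.]-1* H31[##./##./.##/.##]-1
p3 V@[##./##./.##/##.]: V02[###/###/.##/##.]+1*
p4 H@[###/###/.##/##.] terminal -1; root [.#./.#./.##/...] d7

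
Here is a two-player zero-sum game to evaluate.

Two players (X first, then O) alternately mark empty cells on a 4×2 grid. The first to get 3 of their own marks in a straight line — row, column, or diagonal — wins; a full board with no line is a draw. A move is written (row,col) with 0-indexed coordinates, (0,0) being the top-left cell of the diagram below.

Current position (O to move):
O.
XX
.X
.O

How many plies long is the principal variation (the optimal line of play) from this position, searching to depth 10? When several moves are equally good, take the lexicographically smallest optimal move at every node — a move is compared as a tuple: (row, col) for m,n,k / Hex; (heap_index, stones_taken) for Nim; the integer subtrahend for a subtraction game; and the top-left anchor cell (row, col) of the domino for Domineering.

[O./XX/.X/.O] O move#1: (0,1):+0/OO/XX/.X/.O*, (2,0):-1/O./XX/OX/.O, (3,0):-1/O./XX/.X/OO
[OO/XX/.X/.O] X move#2: (2,0):+0/OO/XX/XX/.O*, (3,0):+0/OO/XX/.X/XO
[OO/XX/XX/.O] O move#3: (3,0):+0/OO/XX/XX/OO*
[OO/XX/XX/OO] end (terminal +0, X#4); searched O./XX/.X/.O to 10

PV length from [O./XX/.X/.O]: 3 plies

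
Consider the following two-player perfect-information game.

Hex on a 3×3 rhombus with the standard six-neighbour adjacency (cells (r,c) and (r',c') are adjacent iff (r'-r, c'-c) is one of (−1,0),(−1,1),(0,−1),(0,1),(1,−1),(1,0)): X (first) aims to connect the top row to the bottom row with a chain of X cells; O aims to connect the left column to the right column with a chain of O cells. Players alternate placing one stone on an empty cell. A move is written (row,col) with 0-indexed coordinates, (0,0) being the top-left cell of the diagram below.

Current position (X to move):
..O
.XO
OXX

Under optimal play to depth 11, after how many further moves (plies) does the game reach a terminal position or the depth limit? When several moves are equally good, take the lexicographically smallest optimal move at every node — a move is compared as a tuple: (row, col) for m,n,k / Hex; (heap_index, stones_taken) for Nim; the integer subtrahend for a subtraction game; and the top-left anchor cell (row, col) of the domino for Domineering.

p1 X@[..O/.XO/OXX]: (0,0)[X.O/.XO/OXX]+1* (0,1)[.XO/.XO/OXX]+1 (1,0)[..O/XXO/OXX]+1
p2 O@[X.O/.XO/OXX]: (0,1)[XOO/.XO/OXX]-1* (1,0)[X.O/OXO/OXX]-1
p3 X@[XOO/.XO/OXX]: (1,0)[XOO/XXO/OXX]+1*
p4 O@[XOO/XXO/OXX] terminal -1; root [..O/.XO/OXX] d11

PV length from [..O/.XO/OXX]: 3 plies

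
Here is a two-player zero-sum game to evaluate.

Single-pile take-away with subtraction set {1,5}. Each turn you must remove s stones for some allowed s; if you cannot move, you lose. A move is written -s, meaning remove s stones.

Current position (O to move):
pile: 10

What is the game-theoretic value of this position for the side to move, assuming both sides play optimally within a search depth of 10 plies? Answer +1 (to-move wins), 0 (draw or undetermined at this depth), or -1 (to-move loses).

value(10, O) = -1

[10] O move#1: -1:-1/9*, -5:-1/5
[9] X move#2: -1:+1/8*, -5:+1/4
[8] O move#3: -1:-1/7*, -5:-1/3
[7] X move#4: -1:+1/6*, -5:+1/2
[6] O move#5: -1:-1/5*, -5:-1/1
[5] X move#6: -1:+1/4*, -5:+1/0
[4] O move#7: -1:-1/3*
[3] X move#8: -1:+1/2*
[2] O move#9: -1:-1/1*
[1] X move#10: -1:+1/0*
[0] end (terminal -1, O#11); searched 10 to 10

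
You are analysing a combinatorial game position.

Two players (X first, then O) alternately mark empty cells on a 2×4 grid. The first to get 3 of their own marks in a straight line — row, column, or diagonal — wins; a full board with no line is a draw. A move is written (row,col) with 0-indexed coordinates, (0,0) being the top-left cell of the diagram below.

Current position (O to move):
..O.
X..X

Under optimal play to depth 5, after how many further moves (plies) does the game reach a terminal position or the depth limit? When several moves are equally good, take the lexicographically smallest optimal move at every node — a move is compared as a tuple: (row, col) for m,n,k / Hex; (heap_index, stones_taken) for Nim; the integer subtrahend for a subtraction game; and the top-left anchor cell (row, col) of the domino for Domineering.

PV length from [..O./X..X]: 3 plies

p1 O@[..O./X..X]: (0,0)[O.O./X..X]+0 (0,1)[.OO./X..X]+1* (0,3)[..OO/X..X]+0 (1,1)[..O./XO.X]+0 (1,2)[..O./X.OX]+0
p2 X@[.OO./X..X]: (0,0)[XOO./X..X]-1* (0,3)[.OOX/X..X]-1 (1,1)[.OO./XX.X]-1 (1,2)[.OO./X.XX]-1
p3 O@[XOO./X..X]: (0,3)[XOOO/X..X]+1* (1,1)[XOO./XO.X]+0 (1,2)[XOO./X.OX]+0
p4 X@[XOOO/X..X] terminal -1; root [..O./X..X] d5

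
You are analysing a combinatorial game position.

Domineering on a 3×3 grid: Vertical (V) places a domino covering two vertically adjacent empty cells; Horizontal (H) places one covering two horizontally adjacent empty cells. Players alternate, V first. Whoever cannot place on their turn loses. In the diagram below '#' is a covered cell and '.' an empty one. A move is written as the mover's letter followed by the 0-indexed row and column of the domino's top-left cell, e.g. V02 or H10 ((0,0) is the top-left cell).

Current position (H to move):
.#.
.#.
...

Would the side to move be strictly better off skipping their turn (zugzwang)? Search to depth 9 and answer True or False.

p1 H@[.#./.#./...]: H20[.#./.#./##.]-1* H21[.#./.#./.##]-1
p2 V@[.#./.#./##.]: V00[##./##./##.]+1* V02[.##/.##/##.]+1 V12[.#./.##/###]+1
p3 H@[##./##./##.] terminal -1; root [.#./.#./...] d9
pass branch (V moves first from the same position):
  | p1 V@[.#./.#./...]: V00[##./##./...]+1* V02[.##/.##/...]+1 V10[.#./##./#..]+1 V12[.#./.##/..#]+1
  | p2 H@[##./##./...]: H20[##./##./##.]-1* H21[##./##./.##]-1
  | p3 V@[##./##./##.]: V02[###/###/##.]+1* V12[##./###/###]+1
  | p4 H@[###/###/##.] terminal -1; root [.#./.#./...] d9
H moving scores -1; H passing scores -1

zugzwang(.#./.#./..., H) = False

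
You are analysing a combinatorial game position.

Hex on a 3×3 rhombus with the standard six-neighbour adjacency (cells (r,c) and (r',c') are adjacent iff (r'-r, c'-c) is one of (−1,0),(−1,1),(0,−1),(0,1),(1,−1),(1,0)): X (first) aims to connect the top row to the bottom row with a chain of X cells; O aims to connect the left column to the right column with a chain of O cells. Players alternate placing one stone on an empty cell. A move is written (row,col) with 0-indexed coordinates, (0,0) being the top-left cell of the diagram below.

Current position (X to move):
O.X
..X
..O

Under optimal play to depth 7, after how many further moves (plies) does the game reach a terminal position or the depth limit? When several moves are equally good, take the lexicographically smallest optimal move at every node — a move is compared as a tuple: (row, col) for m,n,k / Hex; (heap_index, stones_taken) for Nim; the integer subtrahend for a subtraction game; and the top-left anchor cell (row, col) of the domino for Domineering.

ply 1, X at O.X/..X/..O | (0,1)=+1→OXX/..X/..O*; (1,0)=+1→O.X/X.X/..O; (1,1)=+1→O.X/.XX/..O; (2,0)=+1→O.X/..X/X.O; (2,1)=+1→O.X/..X/.XO
ply 2, O at OXX/..X/..O | (1,0)=-1→OXX/O.X/..O*; (1,1)=-1→OXX/.OX/..O; (2,0)=-1→OXX/..X/O.O; (2,1)=-1→OXX/..X/.OO
ply 3, X at OXX/O.X/..O | (1,1)=+1→OXX/OXX/..O*; (2,0)=+1→OXX/O.X/X.O; (2,1)=+1→OXX/O.X/.XO
ply 4, O at OXX/OXX/..O | (2,0)=-1→OXX/OXX/O.O*; (2,1)=-1→OXX/OXX/.OO
ply 5, X at OXX/OXX/O.O | (2,1)=+1→OXX/OXX/OXO*
ply 6: OXX/OXX/OXO is terminal -1 (O); from O.X/..X/..O depth 7

PV length from [O.X/..X/..O]: 5 plies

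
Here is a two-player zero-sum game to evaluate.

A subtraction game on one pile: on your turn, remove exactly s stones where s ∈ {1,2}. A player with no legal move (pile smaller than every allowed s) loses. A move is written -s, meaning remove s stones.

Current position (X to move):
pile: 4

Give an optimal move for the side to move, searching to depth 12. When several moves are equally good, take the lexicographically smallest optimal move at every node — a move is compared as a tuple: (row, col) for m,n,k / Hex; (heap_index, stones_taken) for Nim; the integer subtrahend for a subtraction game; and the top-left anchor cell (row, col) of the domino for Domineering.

ply 1, X at 4 | -1=+1→3*; -2=-1→2
ply 2, O at 3 | -1=-1→2*; -2=-1→1
ply 3, X at 2 | -1=-1→1; -2=+1→0*
ply 4: 0 is terminal -1 (O); from 4 depth 12

X's best at [4]: -1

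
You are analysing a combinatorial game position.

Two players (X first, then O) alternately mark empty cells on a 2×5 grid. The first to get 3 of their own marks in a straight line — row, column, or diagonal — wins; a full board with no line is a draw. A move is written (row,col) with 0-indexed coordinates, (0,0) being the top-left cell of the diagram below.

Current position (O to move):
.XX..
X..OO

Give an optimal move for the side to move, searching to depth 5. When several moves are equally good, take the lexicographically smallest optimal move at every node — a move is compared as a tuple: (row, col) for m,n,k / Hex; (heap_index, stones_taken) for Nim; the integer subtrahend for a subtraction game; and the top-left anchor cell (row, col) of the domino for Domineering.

[.XX../X..OO] O move#1: (0,0):-1/OXX../X..OO, (0,3):-1/.XXO./X..OO, (0,4):-1/.XX.O/X..OO, (1,1):-1/.XX../XO.OO, (1,2):+1/.XX../X.OOO*
[.XX../X.OOO] end (terminal -1, X#2); searched .XX../X..OO to 5

O's best at [.XX../X..OO]: (1,2)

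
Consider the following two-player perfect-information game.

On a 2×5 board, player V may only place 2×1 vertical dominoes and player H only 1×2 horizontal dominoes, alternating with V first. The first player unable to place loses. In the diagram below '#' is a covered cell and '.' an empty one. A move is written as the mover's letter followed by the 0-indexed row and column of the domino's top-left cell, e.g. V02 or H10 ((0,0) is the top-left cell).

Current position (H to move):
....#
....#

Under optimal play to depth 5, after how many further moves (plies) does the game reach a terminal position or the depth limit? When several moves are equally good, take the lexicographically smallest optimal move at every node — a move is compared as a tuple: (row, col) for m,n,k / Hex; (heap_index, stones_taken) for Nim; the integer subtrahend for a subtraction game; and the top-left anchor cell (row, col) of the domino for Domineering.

PV length from [....#/....#]: 3 plies

ply 1, H at ....#/....# | H00=-1→##..#/....#; H01=+1→.##.#/....#*; H02=-1→..###/....#; H10=-1→....#/##..#; H11=+1→....#/.##.#; H12=-1→....#/..###
ply 2, V at .##.#/....# | V00=-1→###.#/#...#*; V03=-1→.####/...##
ply 3, H at ###.#/#...# | H11=-1→###.#/###.#; H12=+1→###.#/#.###*
ply 4: ###.#/#.### is terminal -1 (V); from ....#/....# depth 5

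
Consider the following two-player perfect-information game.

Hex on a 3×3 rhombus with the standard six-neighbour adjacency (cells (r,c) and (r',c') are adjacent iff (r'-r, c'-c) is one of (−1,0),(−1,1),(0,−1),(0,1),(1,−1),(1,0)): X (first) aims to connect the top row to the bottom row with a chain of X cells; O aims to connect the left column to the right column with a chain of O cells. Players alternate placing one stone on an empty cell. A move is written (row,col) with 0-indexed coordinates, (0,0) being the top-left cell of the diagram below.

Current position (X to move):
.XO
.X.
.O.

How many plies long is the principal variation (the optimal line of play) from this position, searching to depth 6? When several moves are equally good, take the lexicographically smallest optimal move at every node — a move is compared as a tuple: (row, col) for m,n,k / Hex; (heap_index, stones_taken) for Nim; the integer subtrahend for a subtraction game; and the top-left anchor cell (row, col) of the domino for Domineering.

PV length from [.XO/.X./.O.]: 5 plies

ply 1, X at .XO/.X./.O. | (0,0)=-1→XXO/.X./.O.; (1,0)=-1→.XO/XX./.O.; (1,2)=+1→.XO/.XX/.O.*; (2,0)=+1→.XO/.X./XO.; (2,2)=+1→.XO/.X./.OX
ply 2, O at .XO/.XX/.O. | (0,0)=-1→OXO/.XX/.O.*; (1,0)=-1→.XO/OXX/.O.; (2,0)=-1→.XO/.XX/OO.; (2,2)=-1→.XO/.XX/.OO
ply 3, X at OXO/.XX/.O. | (1,0)=+1→OXO/XXX/.O.*; (2,0)=+1→OXO/.XX/XO.; (2,2)=+1→OXO/.XX/.OX
ply 4, O at OXO/XXX/.O. | (2,0)=-1→OXO/XXX/OO.*; (2,2)=-1→OXO/XXX/.OO
ply 5, X at OXO/XXX/OO. | (2,2)=+1→OXO/XXX/OOX*
ply 6: OXO/XXX/OOX is terminal -1 (O); from .XO/.X./.O. depth 6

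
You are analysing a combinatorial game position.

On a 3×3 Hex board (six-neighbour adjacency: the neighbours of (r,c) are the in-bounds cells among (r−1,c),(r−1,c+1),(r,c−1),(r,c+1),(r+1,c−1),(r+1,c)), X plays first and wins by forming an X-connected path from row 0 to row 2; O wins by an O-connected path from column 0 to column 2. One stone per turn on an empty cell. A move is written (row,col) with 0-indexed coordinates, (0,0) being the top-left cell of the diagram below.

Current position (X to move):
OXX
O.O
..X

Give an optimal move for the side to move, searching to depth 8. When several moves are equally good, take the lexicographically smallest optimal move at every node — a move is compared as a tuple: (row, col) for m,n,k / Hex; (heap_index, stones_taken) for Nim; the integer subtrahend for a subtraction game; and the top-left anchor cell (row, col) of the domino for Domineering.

X's best at [OXX/O.O/..X]: (1,1)

p1 X@[OXX/O.O/..X]: (1,1)[OXX/OXO/..X]+1* (2,0)[OXX/O.O/X.X]-1 (2,1)[OXX/O.O/.XX]-1
p2 O@[OXX/OXO/..X]: (2,0)[OXX/OXO/O.X]-1* (2,1)[OXX/OXO/.OX]-1
p3 X@[OXX/OXO/O.X]: (2,1)[OXX/OXO/OXX]+1*
p4 O@[OXX/OXO/OXX] terminal -1; root [OXX/O.O/..X] d8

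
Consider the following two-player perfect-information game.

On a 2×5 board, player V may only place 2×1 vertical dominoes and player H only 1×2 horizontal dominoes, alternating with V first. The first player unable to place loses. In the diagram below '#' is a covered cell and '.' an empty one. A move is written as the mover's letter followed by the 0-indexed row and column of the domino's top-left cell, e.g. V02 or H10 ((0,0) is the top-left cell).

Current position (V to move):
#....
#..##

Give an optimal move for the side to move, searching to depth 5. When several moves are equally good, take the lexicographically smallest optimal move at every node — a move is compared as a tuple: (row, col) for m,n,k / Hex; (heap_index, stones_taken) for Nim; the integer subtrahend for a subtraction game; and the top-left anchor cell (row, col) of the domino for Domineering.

V's best at [#..../#..##]: V02

ply 1, V at #..../#..## | V01=-1→##.../##.##; V02=+1→#.#../#.###*
ply 2, H at #.#../#.### | H03=-1→#.###/#.###*
ply 3, V at #.###/#.### | V01=+1→#####/#####*
ply 4: #####/##### is terminal -1 (H); from #..../#..## depth 5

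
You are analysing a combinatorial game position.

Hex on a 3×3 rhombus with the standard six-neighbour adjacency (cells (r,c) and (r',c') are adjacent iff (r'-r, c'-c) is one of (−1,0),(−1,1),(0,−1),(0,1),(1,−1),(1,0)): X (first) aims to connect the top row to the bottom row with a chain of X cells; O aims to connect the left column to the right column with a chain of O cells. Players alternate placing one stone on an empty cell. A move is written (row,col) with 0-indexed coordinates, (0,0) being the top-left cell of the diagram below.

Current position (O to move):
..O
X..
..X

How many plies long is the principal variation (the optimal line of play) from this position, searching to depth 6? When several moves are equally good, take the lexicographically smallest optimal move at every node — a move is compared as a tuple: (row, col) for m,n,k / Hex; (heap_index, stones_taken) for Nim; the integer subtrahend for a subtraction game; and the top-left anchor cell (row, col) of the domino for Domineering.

[..O/X../..X] O move#1: (0,0):-1/O.O/X../..X*, (0,1):-1/.OO/X../..X, (1,1):-1/..O/XO./..X, (1,2):-1/..O/X.O/..X, (2,0):-1/..O/X../O.X, (2,1):-1/..O/X../.OX
[O.O/X../..X] X move#2: (0,1):+1/OXO/X../..X*, (1,1):-1/O.O/XX./..X, (1,2):-1/O.O/X.X/..X, (2,0):-1/O.O/X../X.X, (2,1):-1/O.O/X../.XX
[OXO/X../..X] O move#3: (1,1):-1/OXO/XO./..X*, (1,2):-1/OXO/X.O/..X, (2,0):-1/OXO/X../O.X, (2,1):-1/OXO/X../.OX
[OXO/XO./..X] X move#4: (1,2):-1/OXO/XOX/..X, (2,0):+1/OXO/XO./X.X*, (2,1):-1/OXO/XO./.XX
[OXO/XO./X.X] end (terminal -1, O#5); searched ..O/X../..X to 6

PV length from [..O/X../..X]: 4 plies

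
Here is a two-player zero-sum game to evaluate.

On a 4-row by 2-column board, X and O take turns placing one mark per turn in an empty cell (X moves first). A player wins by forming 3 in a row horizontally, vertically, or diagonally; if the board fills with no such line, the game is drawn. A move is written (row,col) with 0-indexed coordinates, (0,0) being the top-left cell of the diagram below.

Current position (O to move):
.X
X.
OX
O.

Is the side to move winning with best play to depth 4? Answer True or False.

O winning at [.X/X./OX/O.]: False

ply 1, O at .X/X./OX/O. | (0,0)=-1→OX/X./OX/O.; (1,1)=+0→.X/XO/OX/O.*; (3,1)=-1→.X/X./OX/OO
ply 2, X at .X/XO/OX/O. | (0,0)=+0→XX/XO/OX/O.*; (3,1)=+0→.X/XO/OX/OX
ply 3, O at XX/XO/OX/O. | (3,1)=+0→XX/XO/OX/OO*
ply 4: XX/XO/OX/OO is terminal +0 (X); from .X/X./OX/O. depth 4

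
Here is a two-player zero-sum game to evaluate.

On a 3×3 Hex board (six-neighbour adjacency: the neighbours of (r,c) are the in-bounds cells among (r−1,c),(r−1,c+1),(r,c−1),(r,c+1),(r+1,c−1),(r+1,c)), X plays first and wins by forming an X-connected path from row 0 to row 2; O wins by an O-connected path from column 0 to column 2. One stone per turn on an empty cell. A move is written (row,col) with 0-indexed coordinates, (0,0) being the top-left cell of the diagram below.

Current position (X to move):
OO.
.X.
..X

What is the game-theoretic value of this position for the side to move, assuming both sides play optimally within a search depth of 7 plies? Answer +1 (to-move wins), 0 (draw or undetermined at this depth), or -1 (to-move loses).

p1 X@[OO./.X./..X]: (0,2)[OOX/.X./..X]+1* (1,0)[OO./XX./..X]-1 (1,2)[OO./.XX/..X]-1 (2,0)[OO./.X./X.X]-1 (2,1)[OO./.X./.XX]-1
p2 O@[OOX/.X./..X]: (1,0)[OOX/OX./..X]-1* (1,2)[OOX/.XO/..X]-1 (2,0)[OOX/.X./O.X]-1 (2,1)[OOX/.X./.OX]-1
p3 X@[OOX/OX./..X]: (1,2)[OOX/OXX/..X]+1* (2,0)[OOX/OX./X.X]+1 (2,1)[OOX/OX./.XX]+1
p4 O@[OOX/OXX/..X] terminal -1; root [OO./.X./..X] d7

value(OO./.X./..X, X) = +1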